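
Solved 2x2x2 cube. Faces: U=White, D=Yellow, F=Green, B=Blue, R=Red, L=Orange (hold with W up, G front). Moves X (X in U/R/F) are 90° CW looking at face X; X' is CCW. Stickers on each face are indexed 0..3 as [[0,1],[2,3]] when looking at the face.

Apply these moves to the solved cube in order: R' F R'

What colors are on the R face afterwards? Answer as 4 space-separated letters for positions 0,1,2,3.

Answer: R R W B

Derivation:
After move 1 (R'): R=RRRR U=WBWB F=GWGW D=YGYG B=YBYB
After move 2 (F): F=GGWW U=WBOO R=WRBR D=RRYG L=OYOG
After move 3 (R'): R=RRWB U=WYOY F=GBWO D=RGYW B=GBRB
Query: R face = RRWB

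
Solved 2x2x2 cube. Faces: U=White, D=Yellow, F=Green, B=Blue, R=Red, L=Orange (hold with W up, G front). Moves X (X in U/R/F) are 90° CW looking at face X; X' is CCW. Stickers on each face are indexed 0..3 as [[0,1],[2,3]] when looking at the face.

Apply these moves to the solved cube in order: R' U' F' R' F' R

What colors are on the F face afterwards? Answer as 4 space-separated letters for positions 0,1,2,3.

After move 1 (R'): R=RRRR U=WBWB F=GWGW D=YGYG B=YBYB
After move 2 (U'): U=BBWW F=OOGW R=GWRR B=RRYB L=YBOO
After move 3 (F'): F=OWOG U=BBGR R=GWYR D=BOYG L=YWOW
After move 4 (R'): R=WRGY U=BYGR F=OBOR D=BWYG B=GROB
After move 5 (F'): F=BROO U=BYWG R=WRBY D=WWYG L=YROG
After move 6 (R): R=BWYR U=BRWO F=BWOG D=WOYG B=GRYB
Query: F face = BWOG

Answer: B W O G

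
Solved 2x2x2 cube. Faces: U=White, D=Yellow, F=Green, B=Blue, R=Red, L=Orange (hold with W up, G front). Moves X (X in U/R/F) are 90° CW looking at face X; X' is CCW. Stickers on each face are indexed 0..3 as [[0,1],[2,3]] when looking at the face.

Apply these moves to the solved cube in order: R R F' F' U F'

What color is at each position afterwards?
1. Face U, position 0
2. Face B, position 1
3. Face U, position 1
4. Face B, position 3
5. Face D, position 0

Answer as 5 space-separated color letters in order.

Answer: W R W B G

Derivation:
After move 1 (R): R=RRRR U=WGWG F=GYGY D=YBYB B=WBWB
After move 2 (R): R=RRRR U=WYWY F=GBGB D=YWYW B=GBGB
After move 3 (F'): F=BBGG U=WYRR R=WRYR D=OOYW L=OYOW
After move 4 (F'): F=BGBG U=WYWY R=OROR D=YWYW L=OROR
After move 5 (U): U=WWYY F=ORBG R=GBOR B=ORGB L=BGOR
After move 6 (F'): F=RGOB U=WWGO R=WBYR D=GRYW L=BYOY
Query 1: U[0] = W
Query 2: B[1] = R
Query 3: U[1] = W
Query 4: B[3] = B
Query 5: D[0] = G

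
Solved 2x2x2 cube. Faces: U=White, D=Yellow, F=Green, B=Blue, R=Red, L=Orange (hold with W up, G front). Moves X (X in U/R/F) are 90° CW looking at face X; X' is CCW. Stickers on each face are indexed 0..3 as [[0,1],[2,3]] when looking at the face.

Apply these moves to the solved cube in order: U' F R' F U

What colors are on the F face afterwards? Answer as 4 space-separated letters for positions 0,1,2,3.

Answer: O R B W

Derivation:
After move 1 (U'): U=WWWW F=OOGG R=GGRR B=RRBB L=BBOO
After move 2 (F): F=GOGO U=WWOB R=WGWR D=RGYY L=BYOY
After move 3 (R'): R=GRWW U=WBOR F=GWGB D=ROYO B=YRGB
After move 4 (F): F=GGBW U=WBYY R=ORRW D=WGYO L=BROO
After move 5 (U): U=YWYB F=ORBW R=YRRW B=BRGB L=GGOO
Query: F face = ORBW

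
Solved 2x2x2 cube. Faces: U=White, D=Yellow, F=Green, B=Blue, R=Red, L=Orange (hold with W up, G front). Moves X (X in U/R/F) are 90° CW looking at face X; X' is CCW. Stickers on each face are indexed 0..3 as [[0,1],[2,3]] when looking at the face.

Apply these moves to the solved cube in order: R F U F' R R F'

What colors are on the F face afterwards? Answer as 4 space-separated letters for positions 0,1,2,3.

After move 1 (R): R=RRRR U=WGWG F=GYGY D=YBYB B=WBWB
After move 2 (F): F=GGYY U=WGOO R=WRGR D=RRYB L=OYOB
After move 3 (U): U=OWOG F=WRYY R=WBGR B=OYWB L=GGOB
After move 4 (F'): F=RYWY U=OWWG R=RBRR D=GBYB L=GGOO
After move 5 (R): R=RRRB U=OYWY F=RBWB D=GWYO B=GYWB
After move 6 (R): R=RRBR U=OBWB F=RWWO D=GWYG B=YYYB
After move 7 (F'): F=WORW U=OBRB R=WRGR D=GOYG L=GBOW
Query: F face = WORW

Answer: W O R W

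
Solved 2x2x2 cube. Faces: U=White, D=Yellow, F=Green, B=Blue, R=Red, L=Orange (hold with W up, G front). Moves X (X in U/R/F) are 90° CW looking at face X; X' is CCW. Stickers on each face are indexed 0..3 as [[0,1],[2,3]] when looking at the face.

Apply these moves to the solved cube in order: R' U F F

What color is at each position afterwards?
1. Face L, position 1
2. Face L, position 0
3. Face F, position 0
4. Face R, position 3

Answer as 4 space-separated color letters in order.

Answer: R G W R

Derivation:
After move 1 (R'): R=RRRR U=WBWB F=GWGW D=YGYG B=YBYB
After move 2 (U): U=WWBB F=RRGW R=YBRR B=OOYB L=GWOO
After move 3 (F): F=GRWR U=WWOW R=BBBR D=RYYG L=GYOG
After move 4 (F): F=WGRR U=WWGY R=OBWR D=BBYG L=GROY
Query 1: L[1] = R
Query 2: L[0] = G
Query 3: F[0] = W
Query 4: R[3] = R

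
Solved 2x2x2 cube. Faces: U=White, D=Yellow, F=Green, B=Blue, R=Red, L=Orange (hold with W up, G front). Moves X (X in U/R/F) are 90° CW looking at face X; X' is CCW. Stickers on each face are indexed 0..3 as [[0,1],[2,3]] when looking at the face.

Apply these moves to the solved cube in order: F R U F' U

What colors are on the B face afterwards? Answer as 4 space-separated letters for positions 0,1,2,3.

After move 1 (F): F=GGGG U=WWOO R=WRWR D=RRYY L=OYOY
After move 2 (R): R=WWRR U=WGOG F=GRGY D=RBYB B=OBWB
After move 3 (U): U=OWGG F=WWGY R=OBRR B=OYWB L=GROY
After move 4 (F'): F=WYWG U=OWOR R=BBRR D=RYYB L=GGOG
After move 5 (U): U=OORW F=BBWG R=OYRR B=GGWB L=WYOG
Query: B face = GGWB

Answer: G G W B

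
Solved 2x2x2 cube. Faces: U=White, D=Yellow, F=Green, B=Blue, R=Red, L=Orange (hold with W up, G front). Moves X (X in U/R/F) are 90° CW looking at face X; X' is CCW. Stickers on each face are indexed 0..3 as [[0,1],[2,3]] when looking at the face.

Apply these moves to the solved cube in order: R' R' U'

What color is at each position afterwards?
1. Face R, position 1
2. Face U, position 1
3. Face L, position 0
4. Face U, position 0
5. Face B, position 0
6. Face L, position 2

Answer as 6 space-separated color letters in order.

Answer: B Y G Y R O

Derivation:
After move 1 (R'): R=RRRR U=WBWB F=GWGW D=YGYG B=YBYB
After move 2 (R'): R=RRRR U=WYWY F=GBGB D=YWYW B=GBGB
After move 3 (U'): U=YYWW F=OOGB R=GBRR B=RRGB L=GBOO
Query 1: R[1] = B
Query 2: U[1] = Y
Query 3: L[0] = G
Query 4: U[0] = Y
Query 5: B[0] = R
Query 6: L[2] = O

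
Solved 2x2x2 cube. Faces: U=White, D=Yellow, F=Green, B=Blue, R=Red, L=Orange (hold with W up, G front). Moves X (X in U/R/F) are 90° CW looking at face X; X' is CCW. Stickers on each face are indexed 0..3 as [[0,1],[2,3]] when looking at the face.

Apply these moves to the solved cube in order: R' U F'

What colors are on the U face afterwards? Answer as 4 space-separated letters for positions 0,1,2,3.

After move 1 (R'): R=RRRR U=WBWB F=GWGW D=YGYG B=YBYB
After move 2 (U): U=WWBB F=RRGW R=YBRR B=OOYB L=GWOO
After move 3 (F'): F=RWRG U=WWYR R=GBYR D=WOYG L=GBOB
Query: U face = WWYR

Answer: W W Y R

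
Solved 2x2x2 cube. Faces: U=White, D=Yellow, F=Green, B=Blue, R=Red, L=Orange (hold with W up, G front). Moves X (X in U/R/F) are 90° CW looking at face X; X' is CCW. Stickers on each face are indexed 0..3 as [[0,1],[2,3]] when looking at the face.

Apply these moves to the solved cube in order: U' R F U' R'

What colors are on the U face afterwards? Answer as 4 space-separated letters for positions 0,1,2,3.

Answer: O W W W

Derivation:
After move 1 (U'): U=WWWW F=OOGG R=GGRR B=RRBB L=BBOO
After move 2 (R): R=RGRG U=WOWG F=OYGY D=YBYR B=WRWB
After move 3 (F): F=GOYY U=WOOB R=WGGG D=RRYR L=BYOB
After move 4 (U'): U=OBWO F=BYYY R=GOGG B=WGWB L=WROB
After move 5 (R'): R=OGGG U=OWWW F=BBYO D=RYYY B=RGRB
Query: U face = OWWW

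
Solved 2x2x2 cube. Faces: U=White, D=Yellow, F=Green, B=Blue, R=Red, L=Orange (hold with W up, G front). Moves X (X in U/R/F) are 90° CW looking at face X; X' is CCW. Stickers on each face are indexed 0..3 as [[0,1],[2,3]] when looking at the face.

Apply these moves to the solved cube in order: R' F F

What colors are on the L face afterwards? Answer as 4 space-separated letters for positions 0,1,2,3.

After move 1 (R'): R=RRRR U=WBWB F=GWGW D=YGYG B=YBYB
After move 2 (F): F=GGWW U=WBOO R=WRBR D=RRYG L=OYOG
After move 3 (F): F=WGWG U=WBGY R=OROR D=BWYG L=OROR
Query: L face = OROR

Answer: O R O R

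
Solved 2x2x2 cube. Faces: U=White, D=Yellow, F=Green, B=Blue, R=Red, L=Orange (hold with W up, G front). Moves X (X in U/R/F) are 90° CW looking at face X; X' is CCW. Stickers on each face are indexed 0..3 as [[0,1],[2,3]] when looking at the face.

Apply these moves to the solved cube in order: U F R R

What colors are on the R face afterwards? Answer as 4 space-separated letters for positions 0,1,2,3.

After move 1 (U): U=WWWW F=RRGG R=BBRR B=OOBB L=GGOO
After move 2 (F): F=GRGR U=WWOG R=WBWR D=RBYY L=GYOY
After move 3 (R): R=WWRB U=WROR F=GBGY D=RBYO B=GOWB
After move 4 (R): R=RWBW U=WBOY F=GBGO D=RWYG B=RORB
Query: R face = RWBW

Answer: R W B W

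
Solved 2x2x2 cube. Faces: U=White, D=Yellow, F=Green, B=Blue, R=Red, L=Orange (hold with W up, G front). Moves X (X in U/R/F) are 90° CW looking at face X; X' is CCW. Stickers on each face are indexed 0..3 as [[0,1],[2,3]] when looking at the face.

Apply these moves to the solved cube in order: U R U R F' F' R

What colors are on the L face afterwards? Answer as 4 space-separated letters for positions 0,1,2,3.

Answer: R B O R

Derivation:
After move 1 (U): U=WWWW F=RRGG R=BBRR B=OOBB L=GGOO
After move 2 (R): R=RBRB U=WRWG F=RYGY D=YBYO B=WOWB
After move 3 (U): U=WWGR F=RBGY R=WORB B=GGWB L=RYOO
After move 4 (R): R=RWBO U=WBGY F=RBGO D=YWYG B=RGWB
After move 5 (F'): F=BORG U=WBRB R=WWYO D=YOYG L=RYOG
After move 6 (F'): F=OGBR U=WBWY R=OWYO D=YGYG L=RBOR
After move 7 (R): R=YOOW U=WGWR F=OGBG D=YWYR B=YGBB
Query: L face = RBOR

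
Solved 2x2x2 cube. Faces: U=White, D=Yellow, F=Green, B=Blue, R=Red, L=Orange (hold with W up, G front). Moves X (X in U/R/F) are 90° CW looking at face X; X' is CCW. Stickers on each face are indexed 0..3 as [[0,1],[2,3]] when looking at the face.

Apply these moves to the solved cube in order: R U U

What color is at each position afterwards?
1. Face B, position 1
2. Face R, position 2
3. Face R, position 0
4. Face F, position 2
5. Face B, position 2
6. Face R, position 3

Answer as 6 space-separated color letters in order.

Answer: Y R O G W R

Derivation:
After move 1 (R): R=RRRR U=WGWG F=GYGY D=YBYB B=WBWB
After move 2 (U): U=WWGG F=RRGY R=WBRR B=OOWB L=GYOO
After move 3 (U): U=GWGW F=WBGY R=OORR B=GYWB L=RROO
Query 1: B[1] = Y
Query 2: R[2] = R
Query 3: R[0] = O
Query 4: F[2] = G
Query 5: B[2] = W
Query 6: R[3] = R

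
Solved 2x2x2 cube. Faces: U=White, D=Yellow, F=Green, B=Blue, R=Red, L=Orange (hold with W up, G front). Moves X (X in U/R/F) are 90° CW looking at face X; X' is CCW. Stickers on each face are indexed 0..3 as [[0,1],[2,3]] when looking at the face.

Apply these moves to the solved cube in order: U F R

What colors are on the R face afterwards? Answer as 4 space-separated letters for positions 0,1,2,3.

Answer: W W R B

Derivation:
After move 1 (U): U=WWWW F=RRGG R=BBRR B=OOBB L=GGOO
After move 2 (F): F=GRGR U=WWOG R=WBWR D=RBYY L=GYOY
After move 3 (R): R=WWRB U=WROR F=GBGY D=RBYO B=GOWB
Query: R face = WWRB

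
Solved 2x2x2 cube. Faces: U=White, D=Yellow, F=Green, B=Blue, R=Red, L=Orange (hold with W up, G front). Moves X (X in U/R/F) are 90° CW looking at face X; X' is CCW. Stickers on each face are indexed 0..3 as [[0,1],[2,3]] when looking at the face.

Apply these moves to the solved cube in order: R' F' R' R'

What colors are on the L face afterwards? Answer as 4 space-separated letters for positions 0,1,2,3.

After move 1 (R'): R=RRRR U=WBWB F=GWGW D=YGYG B=YBYB
After move 2 (F'): F=WWGG U=WBRR R=GRYR D=OOYG L=OBOW
After move 3 (R'): R=RRGY U=WYRY F=WBGR D=OWYG B=GBOB
After move 4 (R'): R=RYRG U=WORG F=WYGY D=OBYR B=GBWB
Query: L face = OBOW

Answer: O B O W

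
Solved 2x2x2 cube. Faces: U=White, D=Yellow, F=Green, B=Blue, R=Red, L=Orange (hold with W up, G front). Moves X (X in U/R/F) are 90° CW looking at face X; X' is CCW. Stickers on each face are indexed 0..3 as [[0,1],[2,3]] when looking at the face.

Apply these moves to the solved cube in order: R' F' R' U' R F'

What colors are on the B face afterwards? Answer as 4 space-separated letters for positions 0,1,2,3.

Answer: R R Y B

Derivation:
After move 1 (R'): R=RRRR U=WBWB F=GWGW D=YGYG B=YBYB
After move 2 (F'): F=WWGG U=WBRR R=GRYR D=OOYG L=OBOW
After move 3 (R'): R=RRGY U=WYRY F=WBGR D=OWYG B=GBOB
After move 4 (U'): U=YYWR F=OBGR R=WBGY B=RROB L=GBOW
After move 5 (R): R=GWYB U=YBWR F=OWGG D=OOYR B=RRYB
After move 6 (F'): F=WGOG U=YBGY R=OWOB D=BWYR L=GROW
Query: B face = RRYB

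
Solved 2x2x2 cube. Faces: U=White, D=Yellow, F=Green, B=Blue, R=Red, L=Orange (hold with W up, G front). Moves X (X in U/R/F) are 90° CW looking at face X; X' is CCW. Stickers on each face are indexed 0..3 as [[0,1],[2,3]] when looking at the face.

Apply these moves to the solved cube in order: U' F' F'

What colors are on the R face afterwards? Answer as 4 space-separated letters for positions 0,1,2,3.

Answer: O G B R

Derivation:
After move 1 (U'): U=WWWW F=OOGG R=GGRR B=RRBB L=BBOO
After move 2 (F'): F=OGOG U=WWGR R=YGYR D=BOYY L=BWOW
After move 3 (F'): F=GGOO U=WWYY R=OGBR D=WWYY L=BROG
Query: R face = OGBR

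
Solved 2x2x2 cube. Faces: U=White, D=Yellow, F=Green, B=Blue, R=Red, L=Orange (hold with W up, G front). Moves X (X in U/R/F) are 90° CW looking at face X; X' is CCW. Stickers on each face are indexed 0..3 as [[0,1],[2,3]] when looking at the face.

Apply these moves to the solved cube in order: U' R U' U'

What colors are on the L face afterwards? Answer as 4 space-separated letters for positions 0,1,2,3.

After move 1 (U'): U=WWWW F=OOGG R=GGRR B=RRBB L=BBOO
After move 2 (R): R=RGRG U=WOWG F=OYGY D=YBYR B=WRWB
After move 3 (U'): U=OGWW F=BBGY R=OYRG B=RGWB L=WROO
After move 4 (U'): U=GWOW F=WRGY R=BBRG B=OYWB L=RGOO
Query: L face = RGOO

Answer: R G O O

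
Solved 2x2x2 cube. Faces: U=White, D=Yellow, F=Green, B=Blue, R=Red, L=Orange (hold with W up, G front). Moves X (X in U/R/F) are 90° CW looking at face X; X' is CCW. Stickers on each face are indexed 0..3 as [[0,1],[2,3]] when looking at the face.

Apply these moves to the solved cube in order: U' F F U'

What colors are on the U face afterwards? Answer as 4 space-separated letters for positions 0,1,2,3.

After move 1 (U'): U=WWWW F=OOGG R=GGRR B=RRBB L=BBOO
After move 2 (F): F=GOGO U=WWOB R=WGWR D=RGYY L=BYOY
After move 3 (F): F=GGOO U=WWYY R=OGBR D=WWYY L=BROG
After move 4 (U'): U=WYWY F=BROO R=GGBR B=OGBB L=RROG
Query: U face = WYWY

Answer: W Y W Y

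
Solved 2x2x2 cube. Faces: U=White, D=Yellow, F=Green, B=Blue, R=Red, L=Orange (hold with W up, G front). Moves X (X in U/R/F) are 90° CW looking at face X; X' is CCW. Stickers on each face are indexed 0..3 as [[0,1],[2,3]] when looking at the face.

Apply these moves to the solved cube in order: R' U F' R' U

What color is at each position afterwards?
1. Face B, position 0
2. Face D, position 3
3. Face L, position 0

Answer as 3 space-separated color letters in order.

After move 1 (R'): R=RRRR U=WBWB F=GWGW D=YGYG B=YBYB
After move 2 (U): U=WWBB F=RRGW R=YBRR B=OOYB L=GWOO
After move 3 (F'): F=RWRG U=WWYR R=GBYR D=WOYG L=GBOB
After move 4 (R'): R=BRGY U=WYYO F=RWRR D=WWYG B=GOOB
After move 5 (U): U=YWOY F=BRRR R=GOGY B=GBOB L=RWOB
Query 1: B[0] = G
Query 2: D[3] = G
Query 3: L[0] = R

Answer: G G R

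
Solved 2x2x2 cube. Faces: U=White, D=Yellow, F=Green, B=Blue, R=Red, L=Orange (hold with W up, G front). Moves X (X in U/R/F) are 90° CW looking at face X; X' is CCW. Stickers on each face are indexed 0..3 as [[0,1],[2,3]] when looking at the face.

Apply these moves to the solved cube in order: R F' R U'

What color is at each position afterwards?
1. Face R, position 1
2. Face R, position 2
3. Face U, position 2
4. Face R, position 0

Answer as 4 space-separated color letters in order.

Answer: O R W Y

Derivation:
After move 1 (R): R=RRRR U=WGWG F=GYGY D=YBYB B=WBWB
After move 2 (F'): F=YYGG U=WGRR R=BRYR D=OOYB L=OGOW
After move 3 (R): R=YBRR U=WYRG F=YOGB D=OWYW B=RBGB
After move 4 (U'): U=YGWR F=OGGB R=YORR B=YBGB L=RBOW
Query 1: R[1] = O
Query 2: R[2] = R
Query 3: U[2] = W
Query 4: R[0] = Y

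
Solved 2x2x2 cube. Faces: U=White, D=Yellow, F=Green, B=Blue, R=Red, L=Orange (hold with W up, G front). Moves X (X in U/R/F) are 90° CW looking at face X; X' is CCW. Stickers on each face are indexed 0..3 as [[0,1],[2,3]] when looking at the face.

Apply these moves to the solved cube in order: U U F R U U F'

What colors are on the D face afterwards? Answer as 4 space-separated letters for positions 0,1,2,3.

After move 1 (U): U=WWWW F=RRGG R=BBRR B=OOBB L=GGOO
After move 2 (U): U=WWWW F=BBGG R=OORR B=GGBB L=RROO
After move 3 (F): F=GBGB U=WWOR R=WOWR D=ROYY L=RYOY
After move 4 (R): R=WWRO U=WBOB F=GOGY D=RBYG B=RGWB
After move 5 (U): U=OWBB F=WWGY R=RGRO B=RYWB L=GOOY
After move 6 (U): U=BOBW F=RGGY R=RYRO B=GOWB L=WWOY
After move 7 (F'): F=GYRG U=BORR R=BYRO D=WYYG L=WWOB
Query: D face = WYYG

Answer: W Y Y G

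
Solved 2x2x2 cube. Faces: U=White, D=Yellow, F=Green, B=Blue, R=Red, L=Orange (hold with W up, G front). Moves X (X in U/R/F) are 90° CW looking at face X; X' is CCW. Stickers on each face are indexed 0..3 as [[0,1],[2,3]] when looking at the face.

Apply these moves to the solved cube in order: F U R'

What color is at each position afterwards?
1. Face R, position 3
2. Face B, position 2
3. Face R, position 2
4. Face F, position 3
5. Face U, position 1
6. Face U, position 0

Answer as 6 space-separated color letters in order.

Answer: W R B W B O

Derivation:
After move 1 (F): F=GGGG U=WWOO R=WRWR D=RRYY L=OYOY
After move 2 (U): U=OWOW F=WRGG R=BBWR B=OYBB L=GGOY
After move 3 (R'): R=BRBW U=OBOO F=WWGW D=RRYG B=YYRB
Query 1: R[3] = W
Query 2: B[2] = R
Query 3: R[2] = B
Query 4: F[3] = W
Query 5: U[1] = B
Query 6: U[0] = O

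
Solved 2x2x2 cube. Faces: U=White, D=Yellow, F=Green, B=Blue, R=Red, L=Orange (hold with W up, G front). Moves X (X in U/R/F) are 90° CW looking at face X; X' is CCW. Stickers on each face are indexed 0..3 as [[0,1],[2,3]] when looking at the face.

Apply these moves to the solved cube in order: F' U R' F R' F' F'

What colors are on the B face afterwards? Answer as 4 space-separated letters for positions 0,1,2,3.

Answer: G W B B

Derivation:
After move 1 (F'): F=GGGG U=WWRR R=YRYR D=OOYY L=OWOW
After move 2 (U): U=RWRW F=YRGG R=BBYR B=OWBB L=GGOW
After move 3 (R'): R=BRBY U=RBRO F=YWGW D=ORYG B=YWOB
After move 4 (F): F=GYWW U=RBWG R=RROY D=BBYG L=GOOR
After move 5 (R'): R=RYRO U=ROWY F=GBWG D=BYYW B=GWBB
After move 6 (F'): F=BGGW U=RORR R=YYBO D=ORYW L=GYOW
After move 7 (F'): F=GWBG U=ROYB R=RYOO D=YWYW L=GROR
Query: B face = GWBB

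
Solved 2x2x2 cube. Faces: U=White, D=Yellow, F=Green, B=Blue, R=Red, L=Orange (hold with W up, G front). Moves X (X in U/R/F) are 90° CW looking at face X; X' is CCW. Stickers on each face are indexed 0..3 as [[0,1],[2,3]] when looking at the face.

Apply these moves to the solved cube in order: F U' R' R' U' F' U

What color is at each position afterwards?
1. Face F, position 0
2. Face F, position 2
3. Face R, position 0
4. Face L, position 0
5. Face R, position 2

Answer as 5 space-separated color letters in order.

After move 1 (F): F=GGGG U=WWOO R=WRWR D=RRYY L=OYOY
After move 2 (U'): U=WOWO F=OYGG R=GGWR B=WRBB L=BBOY
After move 3 (R'): R=GRGW U=WBWW F=OOGO D=RYYG B=YRRB
After move 4 (R'): R=RWGG U=WRWY F=OBGW D=ROYO B=GRYB
After move 5 (U'): U=RYWW F=BBGW R=OBGG B=RWYB L=GROY
After move 6 (F'): F=BWBG U=RYOG R=OBRG D=RYYO L=GWOW
After move 7 (U): U=ORGY F=OBBG R=RWRG B=GWYB L=BWOW
Query 1: F[0] = O
Query 2: F[2] = B
Query 3: R[0] = R
Query 4: L[0] = B
Query 5: R[2] = R

Answer: O B R B R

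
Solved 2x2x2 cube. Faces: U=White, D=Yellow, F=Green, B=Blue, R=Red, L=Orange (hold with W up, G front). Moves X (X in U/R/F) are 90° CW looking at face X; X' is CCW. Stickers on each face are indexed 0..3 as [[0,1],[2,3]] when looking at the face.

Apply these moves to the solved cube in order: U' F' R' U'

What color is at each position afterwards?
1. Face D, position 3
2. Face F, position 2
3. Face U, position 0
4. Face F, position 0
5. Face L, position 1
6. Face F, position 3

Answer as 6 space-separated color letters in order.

After move 1 (U'): U=WWWW F=OOGG R=GGRR B=RRBB L=BBOO
After move 2 (F'): F=OGOG U=WWGR R=YGYR D=BOYY L=BWOW
After move 3 (R'): R=GRYY U=WBGR F=OWOR D=BGYG B=YROB
After move 4 (U'): U=BRWG F=BWOR R=OWYY B=GROB L=YROW
Query 1: D[3] = G
Query 2: F[2] = O
Query 3: U[0] = B
Query 4: F[0] = B
Query 5: L[1] = R
Query 6: F[3] = R

Answer: G O B B R R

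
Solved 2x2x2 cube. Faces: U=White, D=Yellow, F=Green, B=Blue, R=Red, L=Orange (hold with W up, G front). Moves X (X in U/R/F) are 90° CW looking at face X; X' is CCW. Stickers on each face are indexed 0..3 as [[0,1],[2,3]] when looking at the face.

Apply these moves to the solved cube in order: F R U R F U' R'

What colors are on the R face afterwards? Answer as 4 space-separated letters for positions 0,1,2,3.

After move 1 (F): F=GGGG U=WWOO R=WRWR D=RRYY L=OYOY
After move 2 (R): R=WWRR U=WGOG F=GRGY D=RBYB B=OBWB
After move 3 (U): U=OWGG F=WWGY R=OBRR B=OYWB L=GROY
After move 4 (R): R=RORB U=OWGY F=WBGB D=RWYO B=GYWB
After move 5 (F): F=GWBB U=OWYR R=GOYB D=RRYO L=GROW
After move 6 (U'): U=WROY F=GRBB R=GWYB B=GOWB L=GYOW
After move 7 (R'): R=WBGY U=WWOG F=GRBY D=RRYB B=OORB
Query: R face = WBGY

Answer: W B G Y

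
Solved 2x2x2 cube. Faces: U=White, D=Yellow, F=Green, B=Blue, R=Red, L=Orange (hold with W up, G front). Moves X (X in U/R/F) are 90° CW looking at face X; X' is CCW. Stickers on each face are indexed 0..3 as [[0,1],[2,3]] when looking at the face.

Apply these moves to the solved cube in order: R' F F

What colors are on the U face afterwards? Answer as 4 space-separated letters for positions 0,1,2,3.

Answer: W B G Y

Derivation:
After move 1 (R'): R=RRRR U=WBWB F=GWGW D=YGYG B=YBYB
After move 2 (F): F=GGWW U=WBOO R=WRBR D=RRYG L=OYOG
After move 3 (F): F=WGWG U=WBGY R=OROR D=BWYG L=OROR
Query: U face = WBGY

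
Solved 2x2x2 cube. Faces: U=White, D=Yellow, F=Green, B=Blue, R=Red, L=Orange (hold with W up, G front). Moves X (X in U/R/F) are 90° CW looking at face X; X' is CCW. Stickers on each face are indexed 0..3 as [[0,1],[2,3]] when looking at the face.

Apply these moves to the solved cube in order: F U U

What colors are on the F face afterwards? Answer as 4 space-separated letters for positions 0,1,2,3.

Answer: B B G G

Derivation:
After move 1 (F): F=GGGG U=WWOO R=WRWR D=RRYY L=OYOY
After move 2 (U): U=OWOW F=WRGG R=BBWR B=OYBB L=GGOY
After move 3 (U): U=OOWW F=BBGG R=OYWR B=GGBB L=WROY
Query: F face = BBGG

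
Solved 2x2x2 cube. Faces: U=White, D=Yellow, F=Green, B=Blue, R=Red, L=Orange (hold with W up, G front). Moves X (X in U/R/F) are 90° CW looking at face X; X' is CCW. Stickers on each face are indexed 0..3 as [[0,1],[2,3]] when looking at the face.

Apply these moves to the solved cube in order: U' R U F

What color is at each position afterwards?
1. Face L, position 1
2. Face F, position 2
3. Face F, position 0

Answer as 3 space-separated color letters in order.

After move 1 (U'): U=WWWW F=OOGG R=GGRR B=RRBB L=BBOO
After move 2 (R): R=RGRG U=WOWG F=OYGY D=YBYR B=WRWB
After move 3 (U): U=WWGO F=RGGY R=WRRG B=BBWB L=OYOO
After move 4 (F): F=GRYG U=WWOY R=GROG D=RWYR L=OYOB
Query 1: L[1] = Y
Query 2: F[2] = Y
Query 3: F[0] = G

Answer: Y Y G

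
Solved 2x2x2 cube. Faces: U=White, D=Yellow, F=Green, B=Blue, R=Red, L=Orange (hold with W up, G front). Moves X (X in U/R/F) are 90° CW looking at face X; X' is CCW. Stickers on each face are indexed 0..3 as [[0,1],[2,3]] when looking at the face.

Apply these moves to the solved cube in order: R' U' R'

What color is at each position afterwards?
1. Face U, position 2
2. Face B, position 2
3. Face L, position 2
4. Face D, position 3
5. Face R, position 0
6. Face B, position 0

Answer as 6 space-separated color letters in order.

Answer: W G O W W G

Derivation:
After move 1 (R'): R=RRRR U=WBWB F=GWGW D=YGYG B=YBYB
After move 2 (U'): U=BBWW F=OOGW R=GWRR B=RRYB L=YBOO
After move 3 (R'): R=WRGR U=BYWR F=OBGW D=YOYW B=GRGB
Query 1: U[2] = W
Query 2: B[2] = G
Query 3: L[2] = O
Query 4: D[3] = W
Query 5: R[0] = W
Query 6: B[0] = G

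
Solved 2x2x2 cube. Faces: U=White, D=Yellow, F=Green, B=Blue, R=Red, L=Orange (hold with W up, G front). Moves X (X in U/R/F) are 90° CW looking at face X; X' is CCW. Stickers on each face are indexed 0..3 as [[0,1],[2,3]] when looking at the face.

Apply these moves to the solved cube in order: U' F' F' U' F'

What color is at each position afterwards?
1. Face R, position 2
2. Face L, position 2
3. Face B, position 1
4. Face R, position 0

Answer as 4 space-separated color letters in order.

After move 1 (U'): U=WWWW F=OOGG R=GGRR B=RRBB L=BBOO
After move 2 (F'): F=OGOG U=WWGR R=YGYR D=BOYY L=BWOW
After move 3 (F'): F=GGOO U=WWYY R=OGBR D=WWYY L=BROG
After move 4 (U'): U=WYWY F=BROO R=GGBR B=OGBB L=RROG
After move 5 (F'): F=ROBO U=WYGB R=WGWR D=RGYY L=RYOW
Query 1: R[2] = W
Query 2: L[2] = O
Query 3: B[1] = G
Query 4: R[0] = W

Answer: W O G W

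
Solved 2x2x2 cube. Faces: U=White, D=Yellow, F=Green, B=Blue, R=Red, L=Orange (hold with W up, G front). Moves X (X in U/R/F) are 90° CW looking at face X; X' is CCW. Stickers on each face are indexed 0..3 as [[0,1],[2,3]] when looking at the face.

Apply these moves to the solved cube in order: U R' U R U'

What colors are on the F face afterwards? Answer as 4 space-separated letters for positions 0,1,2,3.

After move 1 (U): U=WWWW F=RRGG R=BBRR B=OOBB L=GGOO
After move 2 (R'): R=BRBR U=WBWO F=RWGW D=YRYG B=YOYB
After move 3 (U): U=WWOB F=BRGW R=YOBR B=GGYB L=RWOO
After move 4 (R): R=BYRO U=WROW F=BRGG D=YYYG B=BGWB
After move 5 (U'): U=RWWO F=RWGG R=BRRO B=BYWB L=BGOO
Query: F face = RWGG

Answer: R W G G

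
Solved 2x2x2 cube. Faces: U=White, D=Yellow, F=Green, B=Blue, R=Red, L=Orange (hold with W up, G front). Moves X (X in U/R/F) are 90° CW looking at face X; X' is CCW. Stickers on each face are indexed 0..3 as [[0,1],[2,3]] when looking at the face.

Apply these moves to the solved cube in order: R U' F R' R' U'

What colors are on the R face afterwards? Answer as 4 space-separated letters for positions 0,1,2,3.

After move 1 (R): R=RRRR U=WGWG F=GYGY D=YBYB B=WBWB
After move 2 (U'): U=GGWW F=OOGY R=GYRR B=RRWB L=WBOO
After move 3 (F): F=GOYO U=GGOB R=WYWR D=RGYB L=WYOB
After move 4 (R'): R=YRWW U=GWOR F=GGYB D=ROYO B=BRGB
After move 5 (R'): R=RWYW U=GGOB F=GWYR D=RGYB B=OROB
After move 6 (U'): U=GBGO F=WYYR R=GWYW B=RWOB L=OROB
Query: R face = GWYW

Answer: G W Y W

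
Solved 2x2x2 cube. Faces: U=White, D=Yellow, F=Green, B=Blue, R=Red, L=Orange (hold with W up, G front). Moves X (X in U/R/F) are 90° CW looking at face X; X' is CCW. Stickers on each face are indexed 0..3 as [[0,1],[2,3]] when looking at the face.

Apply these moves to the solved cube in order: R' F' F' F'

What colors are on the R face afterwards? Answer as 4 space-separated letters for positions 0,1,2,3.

Answer: W R B R

Derivation:
After move 1 (R'): R=RRRR U=WBWB F=GWGW D=YGYG B=YBYB
After move 2 (F'): F=WWGG U=WBRR R=GRYR D=OOYG L=OBOW
After move 3 (F'): F=WGWG U=WBGY R=OROR D=BWYG L=OROR
After move 4 (F'): F=GGWW U=WBOO R=WRBR D=RRYG L=OYOG
Query: R face = WRBR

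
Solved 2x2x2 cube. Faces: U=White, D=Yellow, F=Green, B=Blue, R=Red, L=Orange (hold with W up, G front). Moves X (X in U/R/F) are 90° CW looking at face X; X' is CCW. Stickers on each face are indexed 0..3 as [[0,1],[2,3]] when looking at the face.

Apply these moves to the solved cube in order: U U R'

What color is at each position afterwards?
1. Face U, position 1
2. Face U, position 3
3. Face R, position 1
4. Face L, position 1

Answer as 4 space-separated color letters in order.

Answer: B G R R

Derivation:
After move 1 (U): U=WWWW F=RRGG R=BBRR B=OOBB L=GGOO
After move 2 (U): U=WWWW F=BBGG R=OORR B=GGBB L=RROO
After move 3 (R'): R=OROR U=WBWG F=BWGW D=YBYG B=YGYB
Query 1: U[1] = B
Query 2: U[3] = G
Query 3: R[1] = R
Query 4: L[1] = R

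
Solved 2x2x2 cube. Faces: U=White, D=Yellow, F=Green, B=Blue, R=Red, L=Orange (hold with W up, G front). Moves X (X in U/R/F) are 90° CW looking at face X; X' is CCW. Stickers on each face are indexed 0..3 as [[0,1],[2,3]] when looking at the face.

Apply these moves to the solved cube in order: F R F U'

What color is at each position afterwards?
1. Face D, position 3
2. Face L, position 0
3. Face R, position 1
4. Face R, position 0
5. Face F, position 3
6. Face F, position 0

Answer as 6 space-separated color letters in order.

Answer: B O G G R O

Derivation:
After move 1 (F): F=GGGG U=WWOO R=WRWR D=RRYY L=OYOY
After move 2 (R): R=WWRR U=WGOG F=GRGY D=RBYB B=OBWB
After move 3 (F): F=GGYR U=WGYY R=OWGR D=RWYB L=OROB
After move 4 (U'): U=GYWY F=ORYR R=GGGR B=OWWB L=OBOB
Query 1: D[3] = B
Query 2: L[0] = O
Query 3: R[1] = G
Query 4: R[0] = G
Query 5: F[3] = R
Query 6: F[0] = O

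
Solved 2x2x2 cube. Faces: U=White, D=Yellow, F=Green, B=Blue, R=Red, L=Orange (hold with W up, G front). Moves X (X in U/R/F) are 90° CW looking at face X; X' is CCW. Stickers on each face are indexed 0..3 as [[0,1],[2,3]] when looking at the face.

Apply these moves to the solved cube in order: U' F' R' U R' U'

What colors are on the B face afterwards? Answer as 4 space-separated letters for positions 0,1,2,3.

After move 1 (U'): U=WWWW F=OOGG R=GGRR B=RRBB L=BBOO
After move 2 (F'): F=OGOG U=WWGR R=YGYR D=BOYY L=BWOW
After move 3 (R'): R=GRYY U=WBGR F=OWOR D=BGYG B=YROB
After move 4 (U): U=GWRB F=GROR R=YRYY B=BWOB L=OWOW
After move 5 (R'): R=RYYY U=GORB F=GWOB D=BRYR B=GWGB
After move 6 (U'): U=OBGR F=OWOB R=GWYY B=RYGB L=GWOW
Query: B face = RYGB

Answer: R Y G B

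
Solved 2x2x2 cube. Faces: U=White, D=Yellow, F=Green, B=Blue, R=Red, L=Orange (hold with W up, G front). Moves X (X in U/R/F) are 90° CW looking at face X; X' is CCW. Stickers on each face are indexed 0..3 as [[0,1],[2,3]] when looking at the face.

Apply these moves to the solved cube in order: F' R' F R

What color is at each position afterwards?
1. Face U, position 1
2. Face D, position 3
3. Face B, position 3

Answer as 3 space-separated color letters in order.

Answer: G Y B

Derivation:
After move 1 (F'): F=GGGG U=WWRR R=YRYR D=OOYY L=OWOW
After move 2 (R'): R=RRYY U=WBRB F=GWGR D=OGYG B=YBOB
After move 3 (F): F=GGRW U=WBWW R=RRBY D=YRYG L=OOOG
After move 4 (R): R=BRYR U=WGWW F=GRRG D=YOYY B=WBBB
Query 1: U[1] = G
Query 2: D[3] = Y
Query 3: B[3] = B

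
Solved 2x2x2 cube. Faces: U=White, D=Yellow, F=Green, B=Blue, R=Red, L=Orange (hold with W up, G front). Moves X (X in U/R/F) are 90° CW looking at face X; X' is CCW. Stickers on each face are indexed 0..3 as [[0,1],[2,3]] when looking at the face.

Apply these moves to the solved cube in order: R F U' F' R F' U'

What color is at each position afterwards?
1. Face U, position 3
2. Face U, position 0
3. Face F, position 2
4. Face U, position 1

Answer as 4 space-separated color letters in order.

Answer: R Y Y R

Derivation:
After move 1 (R): R=RRRR U=WGWG F=GYGY D=YBYB B=WBWB
After move 2 (F): F=GGYY U=WGOO R=WRGR D=RRYB L=OYOB
After move 3 (U'): U=GOWO F=OYYY R=GGGR B=WRWB L=WBOB
After move 4 (F'): F=YYOY U=GOGG R=RGRR D=BBYB L=WOOW
After move 5 (R): R=RRRG U=GYGY F=YBOB D=BWYW B=GROB
After move 6 (F'): F=BBYO U=GYRR R=WRBG D=OWYW L=WYOG
After move 7 (U'): U=YRGR F=WYYO R=BBBG B=WROB L=GROG
Query 1: U[3] = R
Query 2: U[0] = Y
Query 3: F[2] = Y
Query 4: U[1] = R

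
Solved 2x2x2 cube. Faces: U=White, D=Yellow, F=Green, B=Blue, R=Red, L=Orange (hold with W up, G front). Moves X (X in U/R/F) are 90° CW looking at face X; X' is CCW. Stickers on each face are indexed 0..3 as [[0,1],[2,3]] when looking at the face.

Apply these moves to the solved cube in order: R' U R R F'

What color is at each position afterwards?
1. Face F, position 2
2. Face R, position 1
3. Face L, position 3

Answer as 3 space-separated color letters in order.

Answer: R R B

Derivation:
After move 1 (R'): R=RRRR U=WBWB F=GWGW D=YGYG B=YBYB
After move 2 (U): U=WWBB F=RRGW R=YBRR B=OOYB L=GWOO
After move 3 (R): R=RYRB U=WRBW F=RGGG D=YYYO B=BOWB
After move 4 (R): R=RRBY U=WGBG F=RYGO D=YWYB B=WORB
After move 5 (F'): F=YORG U=WGRB R=WRYY D=WOYB L=GGOB
Query 1: F[2] = R
Query 2: R[1] = R
Query 3: L[3] = B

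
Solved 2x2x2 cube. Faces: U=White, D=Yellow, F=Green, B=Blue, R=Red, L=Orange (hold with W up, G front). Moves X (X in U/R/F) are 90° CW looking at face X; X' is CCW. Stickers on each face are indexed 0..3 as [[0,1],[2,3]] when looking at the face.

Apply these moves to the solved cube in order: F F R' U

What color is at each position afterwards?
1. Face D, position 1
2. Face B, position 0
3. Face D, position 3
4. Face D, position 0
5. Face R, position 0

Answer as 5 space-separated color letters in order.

After move 1 (F): F=GGGG U=WWOO R=WRWR D=RRYY L=OYOY
After move 2 (F): F=GGGG U=WWYY R=OROR D=WWYY L=OROR
After move 3 (R'): R=RROO U=WBYB F=GWGY D=WGYG B=YBWB
After move 4 (U): U=YWBB F=RRGY R=YBOO B=ORWB L=GWOR
Query 1: D[1] = G
Query 2: B[0] = O
Query 3: D[3] = G
Query 4: D[0] = W
Query 5: R[0] = Y

Answer: G O G W Y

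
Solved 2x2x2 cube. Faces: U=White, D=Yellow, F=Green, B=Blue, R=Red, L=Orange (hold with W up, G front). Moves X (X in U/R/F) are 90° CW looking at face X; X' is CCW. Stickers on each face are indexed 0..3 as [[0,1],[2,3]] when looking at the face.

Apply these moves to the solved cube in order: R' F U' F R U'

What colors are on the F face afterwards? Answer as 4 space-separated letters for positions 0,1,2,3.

After move 1 (R'): R=RRRR U=WBWB F=GWGW D=YGYG B=YBYB
After move 2 (F): F=GGWW U=WBOO R=WRBR D=RRYG L=OYOG
After move 3 (U'): U=BOWO F=OYWW R=GGBR B=WRYB L=YBOG
After move 4 (F): F=WOWY U=BOGB R=WGOR D=BGYG L=YROR
After move 5 (R): R=OWRG U=BOGY F=WGWG D=BYYW B=BROB
After move 6 (U'): U=OYBG F=YRWG R=WGRG B=OWOB L=BROR
Query: F face = YRWG

Answer: Y R W G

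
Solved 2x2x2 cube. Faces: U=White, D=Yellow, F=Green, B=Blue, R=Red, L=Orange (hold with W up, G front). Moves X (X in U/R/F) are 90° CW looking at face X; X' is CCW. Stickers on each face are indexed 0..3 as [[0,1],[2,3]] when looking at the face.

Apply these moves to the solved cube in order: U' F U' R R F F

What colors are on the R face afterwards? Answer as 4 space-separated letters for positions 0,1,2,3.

Answer: Y W R G

Derivation:
After move 1 (U'): U=WWWW F=OOGG R=GGRR B=RRBB L=BBOO
After move 2 (F): F=GOGO U=WWOB R=WGWR D=RGYY L=BYOY
After move 3 (U'): U=WBWO F=BYGO R=GOWR B=WGBB L=RROY
After move 4 (R): R=WGRO U=WYWO F=BGGY D=RBYW B=OGBB
After move 5 (R): R=RWOG U=WGWY F=BBGW D=RBYO B=OGYB
After move 6 (F): F=GBWB U=WGYR R=WWYG D=ORYO L=RROB
After move 7 (F): F=WGBB U=WGBR R=YWRG D=YWYO L=ROOR
Query: R face = YWRG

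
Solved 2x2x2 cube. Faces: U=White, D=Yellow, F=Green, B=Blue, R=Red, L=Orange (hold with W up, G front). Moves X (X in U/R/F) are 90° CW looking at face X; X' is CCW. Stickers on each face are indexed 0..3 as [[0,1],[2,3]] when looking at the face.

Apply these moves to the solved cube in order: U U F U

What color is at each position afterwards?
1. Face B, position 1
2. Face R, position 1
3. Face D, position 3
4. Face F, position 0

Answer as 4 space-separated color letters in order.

Answer: Y G Y W

Derivation:
After move 1 (U): U=WWWW F=RRGG R=BBRR B=OOBB L=GGOO
After move 2 (U): U=WWWW F=BBGG R=OORR B=GGBB L=RROO
After move 3 (F): F=GBGB U=WWOR R=WOWR D=ROYY L=RYOY
After move 4 (U): U=OWRW F=WOGB R=GGWR B=RYBB L=GBOY
Query 1: B[1] = Y
Query 2: R[1] = G
Query 3: D[3] = Y
Query 4: F[0] = W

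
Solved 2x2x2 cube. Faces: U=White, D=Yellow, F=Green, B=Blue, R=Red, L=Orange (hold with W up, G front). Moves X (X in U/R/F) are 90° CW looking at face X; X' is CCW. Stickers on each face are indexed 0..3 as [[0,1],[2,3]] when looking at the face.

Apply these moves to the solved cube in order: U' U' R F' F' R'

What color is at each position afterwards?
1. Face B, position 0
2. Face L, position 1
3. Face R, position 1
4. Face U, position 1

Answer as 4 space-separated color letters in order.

Answer: G R O W

Derivation:
After move 1 (U'): U=WWWW F=OOGG R=GGRR B=RRBB L=BBOO
After move 2 (U'): U=WWWW F=BBGG R=OORR B=GGBB L=RROO
After move 3 (R): R=RORO U=WBWG F=BYGY D=YBYG B=WGWB
After move 4 (F'): F=YYBG U=WBRR R=BOYO D=ROYG L=RGOW
After move 5 (F'): F=YGYB U=WBBY R=OORO D=GWYG L=RROR
After move 6 (R'): R=OOOR U=WWBW F=YBYY D=GGYB B=GGWB
Query 1: B[0] = G
Query 2: L[1] = R
Query 3: R[1] = O
Query 4: U[1] = W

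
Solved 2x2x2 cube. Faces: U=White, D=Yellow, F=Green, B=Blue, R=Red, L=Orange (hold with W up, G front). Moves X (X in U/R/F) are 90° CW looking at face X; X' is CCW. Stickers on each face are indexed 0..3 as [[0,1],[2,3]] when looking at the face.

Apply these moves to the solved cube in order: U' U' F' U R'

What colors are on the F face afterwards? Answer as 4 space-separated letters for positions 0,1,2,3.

After move 1 (U'): U=WWWW F=OOGG R=GGRR B=RRBB L=BBOO
After move 2 (U'): U=WWWW F=BBGG R=OORR B=GGBB L=RROO
After move 3 (F'): F=BGBG U=WWOR R=YOYR D=ROYY L=RWOW
After move 4 (U): U=OWRW F=YOBG R=GGYR B=RWBB L=BGOW
After move 5 (R'): R=GRGY U=OBRR F=YWBW D=ROYG B=YWOB
Query: F face = YWBW

Answer: Y W B W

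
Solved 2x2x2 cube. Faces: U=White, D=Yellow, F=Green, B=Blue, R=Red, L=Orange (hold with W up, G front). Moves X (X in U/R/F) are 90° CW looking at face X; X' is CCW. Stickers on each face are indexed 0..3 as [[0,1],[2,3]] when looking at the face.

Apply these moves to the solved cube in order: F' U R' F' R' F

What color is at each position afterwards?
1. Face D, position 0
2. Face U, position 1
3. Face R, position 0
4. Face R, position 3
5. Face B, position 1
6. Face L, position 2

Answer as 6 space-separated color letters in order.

Answer: R O B O W O

Derivation:
After move 1 (F'): F=GGGG U=WWRR R=YRYR D=OOYY L=OWOW
After move 2 (U): U=RWRW F=YRGG R=BBYR B=OWBB L=GGOW
After move 3 (R'): R=BRBY U=RBRO F=YWGW D=ORYG B=YWOB
After move 4 (F'): F=WWYG U=RBBB R=RROY D=GWYG L=GOOR
After move 5 (R'): R=RYRO U=ROBY F=WBYB D=GWYG B=GWWB
After move 6 (F): F=YWBB U=RORO R=BYYO D=RRYG L=GGOW
Query 1: D[0] = R
Query 2: U[1] = O
Query 3: R[0] = B
Query 4: R[3] = O
Query 5: B[1] = W
Query 6: L[2] = O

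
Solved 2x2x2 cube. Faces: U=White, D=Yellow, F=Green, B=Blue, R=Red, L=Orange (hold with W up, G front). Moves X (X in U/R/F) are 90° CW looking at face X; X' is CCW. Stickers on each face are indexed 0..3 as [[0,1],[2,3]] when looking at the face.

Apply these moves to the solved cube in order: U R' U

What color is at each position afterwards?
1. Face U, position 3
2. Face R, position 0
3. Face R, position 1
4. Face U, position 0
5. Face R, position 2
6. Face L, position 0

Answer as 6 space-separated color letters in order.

Answer: B Y O W B R

Derivation:
After move 1 (U): U=WWWW F=RRGG R=BBRR B=OOBB L=GGOO
After move 2 (R'): R=BRBR U=WBWO F=RWGW D=YRYG B=YOYB
After move 3 (U): U=WWOB F=BRGW R=YOBR B=GGYB L=RWOO
Query 1: U[3] = B
Query 2: R[0] = Y
Query 3: R[1] = O
Query 4: U[0] = W
Query 5: R[2] = B
Query 6: L[0] = R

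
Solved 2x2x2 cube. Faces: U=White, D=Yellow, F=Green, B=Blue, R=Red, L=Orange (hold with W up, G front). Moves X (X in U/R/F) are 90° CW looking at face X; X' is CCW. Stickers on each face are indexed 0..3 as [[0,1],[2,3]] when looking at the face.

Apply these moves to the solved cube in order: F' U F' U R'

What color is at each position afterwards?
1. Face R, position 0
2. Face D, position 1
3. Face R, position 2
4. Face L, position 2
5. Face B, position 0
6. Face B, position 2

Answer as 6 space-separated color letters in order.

Answer: W B O O Y W

Derivation:
After move 1 (F'): F=GGGG U=WWRR R=YRYR D=OOYY L=OWOW
After move 2 (U): U=RWRW F=YRGG R=BBYR B=OWBB L=GGOW
After move 3 (F'): F=RGYG U=RWBY R=OBOR D=GWYY L=GWOR
After move 4 (U): U=BRYW F=OBYG R=OWOR B=GWBB L=RGOR
After move 5 (R'): R=WROO U=BBYG F=ORYW D=GBYG B=YWWB
Query 1: R[0] = W
Query 2: D[1] = B
Query 3: R[2] = O
Query 4: L[2] = O
Query 5: B[0] = Y
Query 6: B[2] = W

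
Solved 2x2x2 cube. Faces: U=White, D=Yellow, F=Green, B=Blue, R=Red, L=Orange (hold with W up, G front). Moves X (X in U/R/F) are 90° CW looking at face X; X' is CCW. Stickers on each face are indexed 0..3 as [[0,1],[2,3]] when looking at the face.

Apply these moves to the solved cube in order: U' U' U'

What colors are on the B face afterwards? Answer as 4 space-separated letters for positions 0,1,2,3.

Answer: O O B B

Derivation:
After move 1 (U'): U=WWWW F=OOGG R=GGRR B=RRBB L=BBOO
After move 2 (U'): U=WWWW F=BBGG R=OORR B=GGBB L=RROO
After move 3 (U'): U=WWWW F=RRGG R=BBRR B=OOBB L=GGOO
Query: B face = OOBB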